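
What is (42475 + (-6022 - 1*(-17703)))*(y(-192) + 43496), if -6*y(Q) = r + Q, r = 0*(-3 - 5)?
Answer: 2357302368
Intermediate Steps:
r = 0 (r = 0*(-8) = 0)
y(Q) = -Q/6 (y(Q) = -(0 + Q)/6 = -Q/6)
(42475 + (-6022 - 1*(-17703)))*(y(-192) + 43496) = (42475 + (-6022 - 1*(-17703)))*(-1/6*(-192) + 43496) = (42475 + (-6022 + 17703))*(32 + 43496) = (42475 + 11681)*43528 = 54156*43528 = 2357302368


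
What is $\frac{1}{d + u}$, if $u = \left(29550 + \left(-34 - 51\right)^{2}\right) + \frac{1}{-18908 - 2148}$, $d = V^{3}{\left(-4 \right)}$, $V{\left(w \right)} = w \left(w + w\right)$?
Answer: $\frac{21056}{1464297407} \approx 1.438 \cdot 10^{-5}$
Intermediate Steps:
$V{\left(w \right)} = 2 w^{2}$ ($V{\left(w \right)} = w 2 w = 2 w^{2}$)
$d = 32768$ ($d = \left(2 \left(-4\right)^{2}\right)^{3} = \left(2 \cdot 16\right)^{3} = 32^{3} = 32768$)
$u = \frac{774334399}{21056}$ ($u = \left(29550 + \left(-85\right)^{2}\right) + \frac{1}{-21056} = \left(29550 + 7225\right) - \frac{1}{21056} = 36775 - \frac{1}{21056} = \frac{774334399}{21056} \approx 36775.0$)
$\frac{1}{d + u} = \frac{1}{32768 + \frac{774334399}{21056}} = \frac{1}{\frac{1464297407}{21056}} = \frac{21056}{1464297407}$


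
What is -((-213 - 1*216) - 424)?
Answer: 853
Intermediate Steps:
-((-213 - 1*216) - 424) = -((-213 - 216) - 424) = -(-429 - 424) = -1*(-853) = 853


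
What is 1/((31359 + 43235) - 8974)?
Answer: 1/65620 ≈ 1.5239e-5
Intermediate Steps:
1/((31359 + 43235) - 8974) = 1/(74594 - 8974) = 1/65620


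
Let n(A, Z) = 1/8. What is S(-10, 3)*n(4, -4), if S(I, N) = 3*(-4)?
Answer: -3/2 ≈ -1.5000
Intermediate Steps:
S(I, N) = -12
n(A, Z) = ⅛
S(-10, 3)*n(4, -4) = -12*⅛ = -3/2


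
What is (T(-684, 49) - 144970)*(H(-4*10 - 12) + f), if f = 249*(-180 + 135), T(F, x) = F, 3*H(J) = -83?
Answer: 4908248492/3 ≈ 1.6361e+9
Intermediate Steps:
H(J) = -83/3 (H(J) = (⅓)*(-83) = -83/3)
f = -11205 (f = 249*(-45) = -11205)
(T(-684, 49) - 144970)*(H(-4*10 - 12) + f) = (-684 - 144970)*(-83/3 - 11205) = -145654*(-33698/3) = 4908248492/3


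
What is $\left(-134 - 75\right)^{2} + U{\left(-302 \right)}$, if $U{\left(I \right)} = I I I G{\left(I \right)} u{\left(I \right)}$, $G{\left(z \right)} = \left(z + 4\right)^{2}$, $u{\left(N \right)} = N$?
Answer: $738686734622945$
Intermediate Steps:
$G{\left(z \right)} = \left(4 + z\right)^{2}$
$U{\left(I \right)} = I^{4} \left(4 + I\right)^{2}$ ($U{\left(I \right)} = I I I \left(4 + I\right)^{2} I = I^{2} I \left(4 + I\right)^{2} I = I^{3} \left(4 + I\right)^{2} I = I^{4} \left(4 + I\right)^{2}$)
$\left(-134 - 75\right)^{2} + U{\left(-302 \right)} = \left(-134 - 75\right)^{2} + \left(-302\right)^{4} \left(4 - 302\right)^{2} = \left(-209\right)^{2} + 8318169616 \left(-298\right)^{2} = 43681 + 8318169616 \cdot 88804 = 43681 + 738686734579264 = 738686734622945$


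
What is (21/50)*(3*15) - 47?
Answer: -281/10 ≈ -28.100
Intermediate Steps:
(21/50)*(3*15) - 47 = (21*(1/50))*45 - 47 = (21/50)*45 - 47 = 189/10 - 47 = -281/10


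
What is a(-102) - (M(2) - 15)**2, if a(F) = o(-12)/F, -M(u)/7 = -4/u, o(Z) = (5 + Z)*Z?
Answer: -31/17 ≈ -1.8235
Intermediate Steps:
o(Z) = Z*(5 + Z)
M(u) = 28/u (M(u) = -(-28)/u = 28/u)
a(F) = 84/F (a(F) = (-12*(5 - 12))/F = (-12*(-7))/F = 84/F)
a(-102) - (M(2) - 15)**2 = 84/(-102) - (28/2 - 15)**2 = 84*(-1/102) - (28*(1/2) - 15)**2 = -14/17 - (14 - 15)**2 = -14/17 - 1*(-1)**2 = -14/17 - 1*1 = -14/17 - 1 = -31/17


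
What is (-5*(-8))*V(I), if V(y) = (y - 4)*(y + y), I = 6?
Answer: 960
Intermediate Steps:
V(y) = 2*y*(-4 + y) (V(y) = (-4 + y)*(2*y) = 2*y*(-4 + y))
(-5*(-8))*V(I) = (-5*(-8))*(2*6*(-4 + 6)) = 40*(2*6*2) = 40*24 = 960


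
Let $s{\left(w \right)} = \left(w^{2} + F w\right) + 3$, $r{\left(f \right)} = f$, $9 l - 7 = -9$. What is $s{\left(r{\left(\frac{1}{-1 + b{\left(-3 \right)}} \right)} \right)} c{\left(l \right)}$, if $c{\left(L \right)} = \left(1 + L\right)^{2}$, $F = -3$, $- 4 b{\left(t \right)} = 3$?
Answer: $\frac{247}{81} \approx 3.0494$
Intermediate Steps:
$l = - \frac{2}{9}$ ($l = \frac{7}{9} + \frac{1}{9} \left(-9\right) = \frac{7}{9} - 1 = - \frac{2}{9} \approx -0.22222$)
$b{\left(t \right)} = - \frac{3}{4}$ ($b{\left(t \right)} = \left(- \frac{1}{4}\right) 3 = - \frac{3}{4}$)
$s{\left(w \right)} = 3 + w^{2} - 3 w$ ($s{\left(w \right)} = \left(w^{2} - 3 w\right) + 3 = 3 + w^{2} - 3 w$)
$s{\left(r{\left(\frac{1}{-1 + b{\left(-3 \right)}} \right)} \right)} c{\left(l \right)} = \left(3 + \left(\frac{1}{-1 - \frac{3}{4}}\right)^{2} - \frac{3}{-1 - \frac{3}{4}}\right) \left(1 - \frac{2}{9}\right)^{2} = \left(3 + \left(\frac{1}{- \frac{7}{4}}\right)^{2} - \frac{3}{- \frac{7}{4}}\right) \left(\frac{7}{9}\right)^{2} = \left(3 + \left(- \frac{4}{7}\right)^{2} - - \frac{12}{7}\right) \frac{49}{81} = \left(3 + \frac{16}{49} + \frac{12}{7}\right) \frac{49}{81} = \frac{247}{49} \cdot \frac{49}{81} = \frac{247}{81}$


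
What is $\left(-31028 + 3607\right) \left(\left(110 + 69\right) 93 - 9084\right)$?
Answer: $-207385023$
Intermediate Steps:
$\left(-31028 + 3607\right) \left(\left(110 + 69\right) 93 - 9084\right) = - 27421 \left(179 \cdot 93 - 9084\right) = - 27421 \left(16647 - 9084\right) = \left(-27421\right) 7563 = -207385023$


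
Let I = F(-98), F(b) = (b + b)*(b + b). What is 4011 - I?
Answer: -34405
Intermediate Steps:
F(b) = 4*b² (F(b) = (2*b)*(2*b) = 4*b²)
I = 38416 (I = 4*(-98)² = 4*9604 = 38416)
4011 - I = 4011 - 1*38416 = 4011 - 38416 = -34405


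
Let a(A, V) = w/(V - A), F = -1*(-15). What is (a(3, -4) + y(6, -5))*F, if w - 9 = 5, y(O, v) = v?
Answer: -105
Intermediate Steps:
F = 15
w = 14 (w = 9 + 5 = 14)
a(A, V) = 14/(V - A)
(a(3, -4) + y(6, -5))*F = (-14/(3 - 1*(-4)) - 5)*15 = (-14/(3 + 4) - 5)*15 = (-14/7 - 5)*15 = (-14*⅐ - 5)*15 = (-2 - 5)*15 = -7*15 = -105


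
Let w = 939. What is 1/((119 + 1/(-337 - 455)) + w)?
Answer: 792/837935 ≈ 0.00094518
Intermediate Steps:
1/((119 + 1/(-337 - 455)) + w) = 1/((119 + 1/(-337 - 455)) + 939) = 1/((119 + 1/(-792)) + 939) = 1/((119 - 1/792) + 939) = 1/(94247/792 + 939) = 1/(837935/792) = 792/837935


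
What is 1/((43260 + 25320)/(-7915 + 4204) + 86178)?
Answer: 1237/106579326 ≈ 1.1606e-5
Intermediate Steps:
1/((43260 + 25320)/(-7915 + 4204) + 86178) = 1/(68580/(-3711) + 86178) = 1/(68580*(-1/3711) + 86178) = 1/(-22860/1237 + 86178) = 1/(106579326/1237) = 1237/106579326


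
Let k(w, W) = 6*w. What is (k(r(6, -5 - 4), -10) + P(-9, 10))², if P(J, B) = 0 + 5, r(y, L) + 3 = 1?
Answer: 49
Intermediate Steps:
r(y, L) = -2 (r(y, L) = -3 + 1 = -2)
P(J, B) = 5
(k(r(6, -5 - 4), -10) + P(-9, 10))² = (6*(-2) + 5)² = (-12 + 5)² = (-7)² = 49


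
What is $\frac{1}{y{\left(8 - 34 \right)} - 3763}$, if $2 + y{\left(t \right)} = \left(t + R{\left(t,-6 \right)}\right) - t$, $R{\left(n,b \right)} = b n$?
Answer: $- \frac{1}{3609} \approx -0.00027709$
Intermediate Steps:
$y{\left(t \right)} = -2 - 6 t$ ($y{\left(t \right)} = -2 + \left(\left(t - 6 t\right) - t\right) = -2 - 6 t$)
$\frac{1}{y{\left(8 - 34 \right)} - 3763} = \frac{1}{\left(-2 - 6 \left(8 - 34\right)\right) - 3763} = \frac{1}{\left(-2 - -156\right) - 3763} = \frac{1}{\left(-2 + 156\right) - 3763} = \frac{1}{154 - 3763} = \frac{1}{-3609} = - \frac{1}{3609}$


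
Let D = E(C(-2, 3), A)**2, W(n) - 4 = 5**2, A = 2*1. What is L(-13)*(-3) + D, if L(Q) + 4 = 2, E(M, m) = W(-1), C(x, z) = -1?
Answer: 847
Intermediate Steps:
A = 2
W(n) = 29 (W(n) = 4 + 5**2 = 4 + 25 = 29)
E(M, m) = 29
L(Q) = -2 (L(Q) = -4 + 2 = -2)
D = 841 (D = 29**2 = 841)
L(-13)*(-3) + D = -2*(-3) + 841 = 6 + 841 = 847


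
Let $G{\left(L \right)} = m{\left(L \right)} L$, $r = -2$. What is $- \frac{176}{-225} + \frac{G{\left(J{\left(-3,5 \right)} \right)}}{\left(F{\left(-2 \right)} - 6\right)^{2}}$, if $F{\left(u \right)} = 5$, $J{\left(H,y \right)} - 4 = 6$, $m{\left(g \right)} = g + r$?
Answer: $\frac{18176}{225} \approx 80.782$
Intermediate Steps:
$m{\left(g \right)} = -2 + g$ ($m{\left(g \right)} = g - 2 = -2 + g$)
$J{\left(H,y \right)} = 10$ ($J{\left(H,y \right)} = 4 + 6 = 10$)
$G{\left(L \right)} = L \left(-2 + L\right)$ ($G{\left(L \right)} = \left(-2 + L\right) L = L \left(-2 + L\right)$)
$- \frac{176}{-225} + \frac{G{\left(J{\left(-3,5 \right)} \right)}}{\left(F{\left(-2 \right)} - 6\right)^{2}} = - \frac{176}{-225} + \frac{10 \left(-2 + 10\right)}{\left(5 - 6\right)^{2}} = \left(-176\right) \left(- \frac{1}{225}\right) + \frac{10 \cdot 8}{\left(-1\right)^{2}} = \frac{176}{225} + \frac{80}{1} = \frac{176}{225} + 80 \cdot 1 = \frac{176}{225} + 80 = \frac{18176}{225}$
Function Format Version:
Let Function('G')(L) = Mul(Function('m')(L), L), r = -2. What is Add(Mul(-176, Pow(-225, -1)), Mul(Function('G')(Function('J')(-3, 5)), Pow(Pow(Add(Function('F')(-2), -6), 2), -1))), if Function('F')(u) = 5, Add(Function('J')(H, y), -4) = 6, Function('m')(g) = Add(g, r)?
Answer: Rational(18176, 225) ≈ 80.782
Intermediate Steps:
Function('m')(g) = Add(-2, g) (Function('m')(g) = Add(g, -2) = Add(-2, g))
Function('J')(H, y) = 10 (Function('J')(H, y) = Add(4, 6) = 10)
Function('G')(L) = Mul(L, Add(-2, L)) (Function('G')(L) = Mul(Add(-2, L), L) = Mul(L, Add(-2, L)))
Add(Mul(-176, Pow(-225, -1)), Mul(Function('G')(Function('J')(-3, 5)), Pow(Pow(Add(Function('F')(-2), -6), 2), -1))) = Add(Mul(-176, Pow(-225, -1)), Mul(Mul(10, Add(-2, 10)), Pow(Pow(Add(5, -6), 2), -1))) = Add(Mul(-176, Rational(-1, 225)), Mul(Mul(10, 8), Pow(Pow(-1, 2), -1))) = Add(Rational(176, 225), Mul(80, Pow(1, -1))) = Add(Rational(176, 225), Mul(80, 1)) = Add(Rational(176, 225), 80) = Rational(18176, 225)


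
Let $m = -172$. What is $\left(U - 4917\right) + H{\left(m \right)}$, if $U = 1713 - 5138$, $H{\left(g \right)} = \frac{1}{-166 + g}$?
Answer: $- \frac{2819597}{338} \approx -8342.0$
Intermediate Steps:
$U = -3425$ ($U = 1713 - 5138 = -3425$)
$\left(U - 4917\right) + H{\left(m \right)} = \left(-3425 - 4917\right) + \frac{1}{-166 - 172} = -8342 + \frac{1}{-338} = -8342 - \frac{1}{338} = - \frac{2819597}{338}$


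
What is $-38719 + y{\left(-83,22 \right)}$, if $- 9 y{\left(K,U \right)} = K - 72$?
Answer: $- \frac{348316}{9} \approx -38702.0$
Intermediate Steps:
$y{\left(K,U \right)} = 8 - \frac{K}{9}$ ($y{\left(K,U \right)} = - \frac{K - 72}{9} = - \frac{-72 + K}{9} = 8 - \frac{K}{9}$)
$-38719 + y{\left(-83,22 \right)} = -38719 + \left(8 - - \frac{83}{9}\right) = -38719 + \left(8 + \frac{83}{9}\right) = -38719 + \frac{155}{9} = - \frac{348316}{9}$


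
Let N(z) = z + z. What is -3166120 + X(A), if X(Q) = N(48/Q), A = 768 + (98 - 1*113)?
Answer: -794696088/251 ≈ -3.1661e+6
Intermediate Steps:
N(z) = 2*z
A = 753 (A = 768 + (98 - 113) = 768 - 15 = 753)
X(Q) = 96/Q (X(Q) = 2*(48/Q) = 96/Q)
-3166120 + X(A) = -3166120 + 96/753 = -3166120 + 96*(1/753) = -3166120 + 32/251 = -794696088/251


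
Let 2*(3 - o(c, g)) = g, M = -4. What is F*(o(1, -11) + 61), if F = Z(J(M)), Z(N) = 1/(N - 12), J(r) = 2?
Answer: -139/20 ≈ -6.9500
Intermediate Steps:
o(c, g) = 3 - g/2
Z(N) = 1/(-12 + N)
F = -⅒ (F = 1/(-12 + 2) = 1/(-10) = -⅒ ≈ -0.10000)
F*(o(1, -11) + 61) = -((3 - ½*(-11)) + 61)/10 = -((3 + 11/2) + 61)/10 = -(17/2 + 61)/10 = -⅒*139/2 = -139/20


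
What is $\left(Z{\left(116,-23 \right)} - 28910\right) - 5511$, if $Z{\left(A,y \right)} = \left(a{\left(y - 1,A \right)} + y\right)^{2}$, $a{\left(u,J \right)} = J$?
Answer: $-25772$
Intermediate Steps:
$Z{\left(A,y \right)} = \left(A + y\right)^{2}$
$\left(Z{\left(116,-23 \right)} - 28910\right) - 5511 = \left(\left(116 - 23\right)^{2} - 28910\right) - 5511 = \left(93^{2} - 28910\right) - 5511 = \left(8649 - 28910\right) - 5511 = -20261 - 5511 = -25772$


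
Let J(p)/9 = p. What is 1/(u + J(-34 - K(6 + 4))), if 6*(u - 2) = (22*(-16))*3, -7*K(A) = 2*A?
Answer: -7/3180 ≈ -0.0022013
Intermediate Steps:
K(A) = -2*A/7
u = -174 (u = 2 + ((22*(-16))*3)/6 = 2 + (-352*3)/6 = 2 + (⅙)*(-1056) = 2 - 176 = -174)
J(p) = 9*p
1/(u + J(-34 - K(6 + 4))) = 1/(-174 + 9*(-34 - (-2)*(6 + 4)/7)) = 1/(-174 + 9*(-34 - (-2)*10/7)) = 1/(-174 + 9*(-34 - 1*(-20/7))) = 1/(-174 + 9*(-34 + 20/7)) = 1/(-174 + 9*(-218/7)) = 1/(-174 - 1962/7) = 1/(-3180/7) = -7/3180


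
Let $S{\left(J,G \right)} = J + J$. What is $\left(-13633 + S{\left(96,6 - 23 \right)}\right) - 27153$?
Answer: $-40594$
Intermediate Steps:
$S{\left(J,G \right)} = 2 J$
$\left(-13633 + S{\left(96,6 - 23 \right)}\right) - 27153 = \left(-13633 + 2 \cdot 96\right) - 27153 = \left(-13633 + 192\right) - 27153 = -13441 - 27153 = -40594$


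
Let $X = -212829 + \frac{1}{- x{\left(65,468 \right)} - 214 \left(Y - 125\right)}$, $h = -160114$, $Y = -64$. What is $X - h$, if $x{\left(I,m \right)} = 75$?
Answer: $- \frac{2128157264}{40371} \approx -52715.0$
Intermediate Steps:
$X = - \frac{8592119558}{40371}$ ($X = -212829 + \frac{1}{\left(-1\right) 75 - 214 \left(-64 - 125\right)} = -212829 + \frac{1}{-75 - -40446} = -212829 + \frac{1}{-75 + 40446} = -212829 + \frac{1}{40371} = - \frac{8592119558}{40371} \approx -2.1283 \cdot 10^{5}$)
$X - h = - \frac{8592119558}{40371} - -160114 = - \frac{8592119558}{40371} + 160114 = - \frac{2128157264}{40371}$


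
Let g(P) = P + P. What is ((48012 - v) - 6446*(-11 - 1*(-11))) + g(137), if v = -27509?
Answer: 75795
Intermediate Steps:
g(P) = 2*P
((48012 - v) - 6446*(-11 - 1*(-11))) + g(137) = ((48012 - 1*(-27509)) - 6446*(-11 - 1*(-11))) + 2*137 = ((48012 + 27509) - 6446*(-11 + 11)) + 274 = (75521 - 6446*0) + 274 = (75521 + 0) + 274 = 75521 + 274 = 75795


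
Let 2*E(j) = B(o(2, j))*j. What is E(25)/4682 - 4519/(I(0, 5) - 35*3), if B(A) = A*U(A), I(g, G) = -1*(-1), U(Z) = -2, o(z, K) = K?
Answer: 10546479/243464 ≈ 43.318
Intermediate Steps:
I(g, G) = 1
B(A) = -2*A (B(A) = A*(-2) = -2*A)
E(j) = -j² (E(j) = ((-2*j)*j)/2 = (-2*j²)/2 = -j²)
E(25)/4682 - 4519/(I(0, 5) - 35*3) = -1*25²/4682 - 4519/(1 - 35*3) = -1*625*(1/4682) - 4519/(1 - 105) = -625*1/4682 - 4519/(-104) = -625/4682 - 4519*(-1/104) = -625/4682 + 4519/104 = 10546479/243464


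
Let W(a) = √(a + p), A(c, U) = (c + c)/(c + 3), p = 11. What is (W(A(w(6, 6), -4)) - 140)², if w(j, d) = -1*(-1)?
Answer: (280 - √46)²/4 ≈ 18662.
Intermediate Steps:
w(j, d) = 1
A(c, U) = 2*c/(3 + c) (A(c, U) = (2*c)/(3 + c) = 2*c/(3 + c))
W(a) = √(11 + a) (W(a) = √(a + 11) = √(11 + a))
(W(A(w(6, 6), -4)) - 140)² = (√(11 + 2*1/(3 + 1)) - 140)² = (√(11 + 2*1/4) - 140)² = (√(11 + 2*1*(¼)) - 140)² = (√(11 + ½) - 140)² = (√(23/2) - 140)² = (√46/2 - 140)² = (-140 + √46/2)²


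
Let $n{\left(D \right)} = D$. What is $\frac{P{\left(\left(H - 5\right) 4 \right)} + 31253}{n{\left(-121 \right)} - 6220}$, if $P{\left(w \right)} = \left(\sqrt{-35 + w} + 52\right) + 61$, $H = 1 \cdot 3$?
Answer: $- \frac{31366}{6341} - \frac{i \sqrt{43}}{6341} \approx -4.9465 - 0.0010341 i$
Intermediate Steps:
$H = 3$
$P{\left(w \right)} = 113 + \sqrt{-35 + w}$ ($P{\left(w \right)} = \left(52 + \sqrt{-35 + w}\right) + 61 = 113 + \sqrt{-35 + w}$)
$\frac{P{\left(\left(H - 5\right) 4 \right)} + 31253}{n{\left(-121 \right)} - 6220} = \frac{\left(113 + \sqrt{-35 + \left(3 - 5\right) 4}\right) + 31253}{-121 - 6220} = \frac{\left(113 + \sqrt{-35 - 8}\right) + 31253}{-6341} = \left(\left(113 + \sqrt{-35 - 8}\right) + 31253\right) \left(- \frac{1}{6341}\right) = \left(\left(113 + \sqrt{-43}\right) + 31253\right) \left(- \frac{1}{6341}\right) = \left(\left(113 + i \sqrt{43}\right) + 31253\right) \left(- \frac{1}{6341}\right) = \left(31366 + i \sqrt{43}\right) \left(- \frac{1}{6341}\right) = - \frac{31366}{6341} - \frac{i \sqrt{43}}{6341}$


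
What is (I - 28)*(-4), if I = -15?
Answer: 172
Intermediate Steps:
(I - 28)*(-4) = (-15 - 28)*(-4) = -43*(-4) = 172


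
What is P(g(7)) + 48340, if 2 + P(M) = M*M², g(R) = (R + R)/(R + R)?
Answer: 48339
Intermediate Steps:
g(R) = 1 (g(R) = (2*R)/((2*R)) = (2*R)*(1/(2*R)) = 1)
P(M) = -2 + M³ (P(M) = -2 + M*M² = -2 + M³)
P(g(7)) + 48340 = (-2 + 1³) + 48340 = (-2 + 1) + 48340 = -1 + 48340 = 48339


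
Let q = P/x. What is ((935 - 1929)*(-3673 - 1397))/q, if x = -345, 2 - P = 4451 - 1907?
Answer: 869327550/1271 ≈ 6.8397e+5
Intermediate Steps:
P = -2542 (P = 2 - (4451 - 1907) = 2 - 1*2544 = 2 - 2544 = -2542)
q = 2542/345 (q = -2542/(-345) = -2542*(-1/345) = 2542/345 ≈ 7.3681)
((935 - 1929)*(-3673 - 1397))/q = ((935 - 1929)*(-3673 - 1397))/(2542/345) = -994*(-5070)*(345/2542) = 5039580*(345/2542) = 869327550/1271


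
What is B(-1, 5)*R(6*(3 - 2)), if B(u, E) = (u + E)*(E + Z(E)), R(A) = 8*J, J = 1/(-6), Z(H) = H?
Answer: -160/3 ≈ -53.333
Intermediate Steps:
J = -1/6 ≈ -0.16667
R(A) = -4/3 (R(A) = 8*(-1/6) = -4/3)
B(u, E) = 2*E*(E + u) (B(u, E) = (u + E)*(E + E) = (E + u)*(2*E) = 2*E*(E + u))
B(-1, 5)*R(6*(3 - 2)) = (2*5*(5 - 1))*(-4/3) = (2*5*4)*(-4/3) = 40*(-4/3) = -160/3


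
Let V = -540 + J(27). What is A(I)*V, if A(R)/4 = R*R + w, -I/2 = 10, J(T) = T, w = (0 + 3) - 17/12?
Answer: -824049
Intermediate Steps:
w = 19/12 (w = 3 - 17*1/12 = 3 - 17/12 = 19/12 ≈ 1.5833)
I = -20 (I = -2*10 = -20)
V = -513 (V = -540 + 27 = -513)
A(R) = 19/3 + 4*R² (A(R) = 4*(R*R + 19/12) = 4*(R² + 19/12) = 4*(19/12 + R²) = 19/3 + 4*R²)
A(I)*V = (19/3 + 4*(-20)²)*(-513) = (19/3 + 4*400)*(-513) = (19/3 + 1600)*(-513) = (4819/3)*(-513) = -824049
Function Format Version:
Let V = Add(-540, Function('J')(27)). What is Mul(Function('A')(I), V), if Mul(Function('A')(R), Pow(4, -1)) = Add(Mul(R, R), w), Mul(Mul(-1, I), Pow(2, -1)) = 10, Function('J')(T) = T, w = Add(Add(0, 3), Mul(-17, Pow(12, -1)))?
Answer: -824049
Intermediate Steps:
w = Rational(19, 12) (w = Add(3, Mul(-17, Rational(1, 12))) = Add(3, Rational(-17, 12)) = Rational(19, 12) ≈ 1.5833)
I = -20 (I = Mul(-2, 10) = -20)
V = -513 (V = Add(-540, 27) = -513)
Function('A')(R) = Add(Rational(19, 3), Mul(4, Pow(R, 2))) (Function('A')(R) = Mul(4, Add(Mul(R, R), Rational(19, 12))) = Mul(4, Add(Pow(R, 2), Rational(19, 12))) = Mul(4, Add(Rational(19, 12), Pow(R, 2))) = Add(Rational(19, 3), Mul(4, Pow(R, 2))))
Mul(Function('A')(I), V) = Mul(Add(Rational(19, 3), Mul(4, Pow(-20, 2))), -513) = Mul(Add(Rational(19, 3), Mul(4, 400)), -513) = Mul(Add(Rational(19, 3), 1600), -513) = Mul(Rational(4819, 3), -513) = -824049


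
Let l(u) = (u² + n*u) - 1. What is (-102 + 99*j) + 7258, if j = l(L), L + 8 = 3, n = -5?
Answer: 12007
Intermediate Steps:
L = -5 (L = -8 + 3 = -5)
l(u) = -1 + u² - 5*u (l(u) = (u² - 5*u) - 1 = -1 + u² - 5*u)
j = 49 (j = -1 + (-5)² - 5*(-5) = -1 + 25 + 25 = 49)
(-102 + 99*j) + 7258 = (-102 + 99*49) + 7258 = (-102 + 4851) + 7258 = 4749 + 7258 = 12007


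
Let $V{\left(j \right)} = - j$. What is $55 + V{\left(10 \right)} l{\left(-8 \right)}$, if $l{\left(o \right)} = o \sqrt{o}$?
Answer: $55 + 160 i \sqrt{2} \approx 55.0 + 226.27 i$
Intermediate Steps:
$l{\left(o \right)} = o^{\frac{3}{2}}$
$55 + V{\left(10 \right)} l{\left(-8 \right)} = 55 + \left(-1\right) 10 \left(-8\right)^{\frac{3}{2}} = 55 - 10 \left(- 16 i \sqrt{2}\right) = 55 + 160 i \sqrt{2}$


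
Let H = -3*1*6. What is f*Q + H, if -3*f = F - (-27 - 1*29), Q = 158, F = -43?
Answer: -2108/3 ≈ -702.67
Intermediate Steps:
H = -18 (H = -3*6 = -18)
f = -13/3 (f = -(-43 - (-27 - 1*29))/3 = -(-43 - (-27 - 29))/3 = -(-43 - 1*(-56))/3 = -(-43 + 56)/3 = -⅓*13 = -13/3 ≈ -4.3333)
f*Q + H = -13/3*158 - 18 = -2054/3 - 18 = -2108/3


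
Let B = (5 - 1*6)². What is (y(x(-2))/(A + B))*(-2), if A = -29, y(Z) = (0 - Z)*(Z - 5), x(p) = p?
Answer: -1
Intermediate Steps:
y(Z) = -Z*(-5 + Z) (y(Z) = (-Z)*(-5 + Z) = -Z*(-5 + Z))
B = 1 (B = (5 - 6)² = (-1)² = 1)
(y(x(-2))/(A + B))*(-2) = ((-2*(5 - 1*(-2)))/(-29 + 1))*(-2) = ((-2*(5 + 2))/(-28))*(-2) = -(-1)*7/14*(-2) = -1/28*(-14)*(-2) = (½)*(-2) = -1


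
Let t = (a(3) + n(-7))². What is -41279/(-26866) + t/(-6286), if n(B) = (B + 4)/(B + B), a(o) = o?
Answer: 3628831141/2364315464 ≈ 1.5348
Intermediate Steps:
n(B) = (4 + B)/(2*B) (n(B) = (4 + B)/((2*B)) = (4 + B)*(1/(2*B)) = (4 + B)/(2*B))
t = 2025/196 (t = (3 + (½)*(4 - 7)/(-7))² = (3 + (½)*(-⅐)*(-3))² = (3 + 3/14)² = (45/14)² = 2025/196 ≈ 10.332)
-41279/(-26866) + t/(-6286) = -41279/(-26866) + (2025/196)/(-6286) = -41279*(-1/26866) + (2025/196)*(-1/6286) = 5897/3838 - 2025/1232056 = 3628831141/2364315464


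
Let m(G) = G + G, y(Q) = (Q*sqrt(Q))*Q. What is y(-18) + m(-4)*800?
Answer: -6400 + 972*I*sqrt(2) ≈ -6400.0 + 1374.6*I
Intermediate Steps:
y(Q) = Q**(5/2) (y(Q) = Q**(3/2)*Q = Q**(5/2))
m(G) = 2*G
y(-18) + m(-4)*800 = (-18)**(5/2) + (2*(-4))*800 = 972*I*sqrt(2) - 8*800 = 972*I*sqrt(2) - 6400 = -6400 + 972*I*sqrt(2)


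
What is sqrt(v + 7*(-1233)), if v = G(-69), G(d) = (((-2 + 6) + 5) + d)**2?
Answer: 3*I*sqrt(559) ≈ 70.93*I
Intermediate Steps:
G(d) = (9 + d)**2 (G(d) = ((4 + 5) + d)**2 = (9 + d)**2)
v = 3600 (v = (9 - 69)**2 = (-60)**2 = 3600)
sqrt(v + 7*(-1233)) = sqrt(3600 + 7*(-1233)) = sqrt(3600 - 8631) = sqrt(-5031) = 3*I*sqrt(559)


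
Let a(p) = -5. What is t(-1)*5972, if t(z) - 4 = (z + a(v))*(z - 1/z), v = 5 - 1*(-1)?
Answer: 23888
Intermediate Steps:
v = 6 (v = 5 + 1 = 6)
t(z) = 4 + (-5 + z)*(z - 1/z) (t(z) = 4 + (z - 5)*(z - 1/z) = 4 + (-5 + z)*(z - 1/z))
t(-1)*5972 = (3 + (-1)² - 5*(-1) + 5/(-1))*5972 = (3 + 1 + 5 + 5*(-1))*5972 = (3 + 1 + 5 - 5)*5972 = 4*5972 = 23888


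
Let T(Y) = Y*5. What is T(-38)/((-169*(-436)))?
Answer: -95/36842 ≈ -0.0025786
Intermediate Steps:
T(Y) = 5*Y
T(-38)/((-169*(-436))) = (5*(-38))/((-169*(-436))) = -190/73684 = -190*1/73684 = -95/36842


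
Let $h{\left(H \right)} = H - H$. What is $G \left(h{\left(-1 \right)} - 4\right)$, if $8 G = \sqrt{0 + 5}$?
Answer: $- \frac{\sqrt{5}}{2} \approx -1.118$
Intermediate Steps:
$G = \frac{\sqrt{5}}{8}$ ($G = \frac{\sqrt{0 + 5}}{8} = \frac{\sqrt{5}}{8} \approx 0.27951$)
$h{\left(H \right)} = 0$
$G \left(h{\left(-1 \right)} - 4\right) = \frac{\sqrt{5}}{8} \left(0 - 4\right) = \frac{\sqrt{5}}{8} \left(-4\right) = - \frac{\sqrt{5}}{2}$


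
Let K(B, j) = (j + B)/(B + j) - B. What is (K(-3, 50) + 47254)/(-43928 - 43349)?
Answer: -47258/87277 ≈ -0.54147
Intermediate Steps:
K(B, j) = 1 - B (K(B, j) = (B + j)/(B + j) - B = 1 - B)
(K(-3, 50) + 47254)/(-43928 - 43349) = ((1 - 1*(-3)) + 47254)/(-43928 - 43349) = ((1 + 3) + 47254)/(-87277) = (4 + 47254)*(-1/87277) = 47258*(-1/87277) = -47258/87277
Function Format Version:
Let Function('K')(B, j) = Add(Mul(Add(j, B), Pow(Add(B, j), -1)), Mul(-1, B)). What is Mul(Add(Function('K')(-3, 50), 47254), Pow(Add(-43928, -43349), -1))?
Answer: Rational(-47258, 87277) ≈ -0.54147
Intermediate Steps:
Function('K')(B, j) = Add(1, Mul(-1, B)) (Function('K')(B, j) = Add(Mul(Add(B, j), Pow(Add(B, j), -1)), Mul(-1, B)) = Add(1, Mul(-1, B)))
Mul(Add(Function('K')(-3, 50), 47254), Pow(Add(-43928, -43349), -1)) = Mul(Add(Add(1, Mul(-1, -3)), 47254), Pow(Add(-43928, -43349), -1)) = Mul(Add(Add(1, 3), 47254), Pow(-87277, -1)) = Mul(Add(4, 47254), Rational(-1, 87277)) = Mul(47258, Rational(-1, 87277)) = Rational(-47258, 87277)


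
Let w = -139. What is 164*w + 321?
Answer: -22475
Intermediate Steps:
164*w + 321 = 164*(-139) + 321 = -22796 + 321 = -22475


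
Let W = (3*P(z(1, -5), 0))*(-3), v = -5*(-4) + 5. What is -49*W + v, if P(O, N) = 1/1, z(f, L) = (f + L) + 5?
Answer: 466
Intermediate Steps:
z(f, L) = 5 + L + f (z(f, L) = (L + f) + 5 = 5 + L + f)
P(O, N) = 1
v = 25 (v = 20 + 5 = 25)
W = -9 (W = (3*1)*(-3) = 3*(-3) = -9)
-49*W + v = -49*(-9) + 25 = 441 + 25 = 466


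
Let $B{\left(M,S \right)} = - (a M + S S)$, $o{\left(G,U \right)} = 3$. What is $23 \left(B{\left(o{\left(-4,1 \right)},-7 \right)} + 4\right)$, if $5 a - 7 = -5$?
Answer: $- \frac{5313}{5} \approx -1062.6$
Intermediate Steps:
$a = \frac{2}{5}$ ($a = \frac{7}{5} + \frac{1}{5} \left(-5\right) = \frac{7}{5} - 1 = \frac{2}{5} \approx 0.4$)
$B{\left(M,S \right)} = - S^{2} - \frac{2 M}{5}$ ($B{\left(M,S \right)} = - (\frac{2 M}{5} + S S) = - (\frac{2 M}{5} + S^{2}) = - (S^{2} + \frac{2 M}{5}) = - S^{2} - \frac{2 M}{5}$)
$23 \left(B{\left(o{\left(-4,1 \right)},-7 \right)} + 4\right) = 23 \left(\left(- \left(-7\right)^{2} - \frac{6}{5}\right) + 4\right) = 23 \left(\left(\left(-1\right) 49 - \frac{6}{5}\right) + 4\right) = 23 \left(\left(-49 - \frac{6}{5}\right) + 4\right) = 23 \left(- \frac{251}{5} + 4\right) = 23 \left(- \frac{231}{5}\right) = - \frac{5313}{5}$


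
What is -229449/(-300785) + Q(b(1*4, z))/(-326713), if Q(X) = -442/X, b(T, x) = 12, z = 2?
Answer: 449850300307/589622218230 ≈ 0.76295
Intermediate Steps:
-229449/(-300785) + Q(b(1*4, z))/(-326713) = -229449/(-300785) - 442/12/(-326713) = -229449*(-1/300785) - 442*1/12*(-1/326713) = 229449/300785 - 221/6*(-1/326713) = 229449/300785 + 221/1960278 = 449850300307/589622218230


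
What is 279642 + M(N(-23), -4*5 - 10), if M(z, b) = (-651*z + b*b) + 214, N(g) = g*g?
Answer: -63623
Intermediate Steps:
N(g) = g²
M(z, b) = 214 + b² - 651*z (M(z, b) = (-651*z + b²) + 214 = (b² - 651*z) + 214 = 214 + b² - 651*z)
279642 + M(N(-23), -4*5 - 10) = 279642 + (214 + (-4*5 - 10)² - 651*(-23)²) = 279642 + (214 + (-20 - 10)² - 651*529) = 279642 + (214 + (-30)² - 344379) = 279642 + (214 + 900 - 344379) = 279642 - 343265 = -63623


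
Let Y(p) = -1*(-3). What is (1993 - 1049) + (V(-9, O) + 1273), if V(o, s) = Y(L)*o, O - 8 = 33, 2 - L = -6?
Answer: 2190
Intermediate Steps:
L = 8 (L = 2 - 1*(-6) = 2 + 6 = 8)
Y(p) = 3
O = 41 (O = 8 + 33 = 41)
V(o, s) = 3*o
(1993 - 1049) + (V(-9, O) + 1273) = (1993 - 1049) + (3*(-9) + 1273) = 944 + (-27 + 1273) = 944 + 1246 = 2190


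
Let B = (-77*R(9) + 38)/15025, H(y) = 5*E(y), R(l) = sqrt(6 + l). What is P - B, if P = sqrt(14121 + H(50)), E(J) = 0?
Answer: -38/15025 + 3*sqrt(1569) + 77*sqrt(15)/15025 ≈ 118.85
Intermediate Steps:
H(y) = 0 (H(y) = 5*0 = 0)
B = 38/15025 - 77*sqrt(15)/15025 (B = (-77*sqrt(6 + 9) + 38)/15025 = (-77*sqrt(15) + 38)*(1/15025) = (38 - 77*sqrt(15))*(1/15025) = 38/15025 - 77*sqrt(15)/15025 ≈ -0.017319)
P = 3*sqrt(1569) (P = sqrt(14121 + 0) = sqrt(14121) = 3*sqrt(1569) ≈ 118.83)
P - B = 3*sqrt(1569) - (38/15025 - 77*sqrt(15)/15025) = 3*sqrt(1569) + (-38/15025 + 77*sqrt(15)/15025) = -38/15025 + 3*sqrt(1569) + 77*sqrt(15)/15025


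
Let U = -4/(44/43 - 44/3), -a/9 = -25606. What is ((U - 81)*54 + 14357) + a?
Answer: 52899623/220 ≈ 2.4045e+5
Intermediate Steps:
a = 230454 (a = -9*(-25606) = 230454)
U = 129/440 (U = -4/(44*(1/43) - 44*⅓) = -4/(44/43 - 44/3) = -4/(-1760/129) = -4*(-129/1760) = 129/440 ≈ 0.29318)
((U - 81)*54 + 14357) + a = ((129/440 - 81)*54 + 14357) + 230454 = (-35511/440*54 + 14357) + 230454 = (-958797/220 + 14357) + 230454 = 2199743/220 + 230454 = 52899623/220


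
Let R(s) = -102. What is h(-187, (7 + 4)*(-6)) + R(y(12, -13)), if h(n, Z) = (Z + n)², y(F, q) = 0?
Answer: 63907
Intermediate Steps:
h(-187, (7 + 4)*(-6)) + R(y(12, -13)) = ((7 + 4)*(-6) - 187)² - 102 = (11*(-6) - 187)² - 102 = (-66 - 187)² - 102 = (-253)² - 102 = 64009 - 102 = 63907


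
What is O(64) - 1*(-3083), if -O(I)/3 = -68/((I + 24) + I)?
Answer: 117205/38 ≈ 3084.3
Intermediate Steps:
O(I) = 204/(24 + 2*I) (O(I) = -(-204)/((I + 24) + I) = -(-204)/((24 + I) + I) = -(-204)/(24 + 2*I) = 204/(24 + 2*I))
O(64) - 1*(-3083) = 102/(12 + 64) - 1*(-3083) = 102/76 + 3083 = 102*(1/76) + 3083 = 51/38 + 3083 = 117205/38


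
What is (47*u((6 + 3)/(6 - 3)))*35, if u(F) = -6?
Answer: -9870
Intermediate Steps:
(47*u((6 + 3)/(6 - 3)))*35 = (47*(-6))*35 = -282*35 = -9870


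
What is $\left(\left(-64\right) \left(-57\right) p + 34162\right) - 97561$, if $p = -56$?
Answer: $-267687$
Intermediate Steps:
$\left(\left(-64\right) \left(-57\right) p + 34162\right) - 97561 = \left(\left(-64\right) \left(-57\right) \left(-56\right) + 34162\right) - 97561 = \left(3648 \left(-56\right) + 34162\right) - 97561 = \left(-204288 + 34162\right) - 97561 = -170126 - 97561 = -267687$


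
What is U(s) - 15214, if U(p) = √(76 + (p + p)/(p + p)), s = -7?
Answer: -15214 + √77 ≈ -15205.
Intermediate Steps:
U(p) = √77 (U(p) = √(76 + (2*p)/((2*p))) = √(76 + (2*p)*(1/(2*p))) = √(76 + 1) = √77)
U(s) - 15214 = √77 - 15214 = -15214 + √77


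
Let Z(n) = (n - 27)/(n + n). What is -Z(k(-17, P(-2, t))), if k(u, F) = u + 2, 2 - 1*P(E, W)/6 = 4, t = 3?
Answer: -7/5 ≈ -1.4000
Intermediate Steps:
P(E, W) = -12 (P(E, W) = 12 - 6*4 = 12 - 24 = -12)
k(u, F) = 2 + u
Z(n) = (-27 + n)/(2*n) (Z(n) = (-27 + n)/((2*n)) = (-27 + n)*(1/(2*n)) = (-27 + n)/(2*n))
-Z(k(-17, P(-2, t))) = -(-27 + (2 - 17))/(2*(2 - 17)) = -(-27 - 15)/(2*(-15)) = -(-1)*(-42)/(2*15) = -1*7/5 = -7/5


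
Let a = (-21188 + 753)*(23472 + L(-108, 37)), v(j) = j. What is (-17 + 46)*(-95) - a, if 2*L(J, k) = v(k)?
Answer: 960051225/2 ≈ 4.8003e+8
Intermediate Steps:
L(J, k) = k/2
a = -960056735/2 (a = (-21188 + 753)*(23472 + (½)*37) = -20435*(23472 + 37/2) = -20435*46981/2 = -960056735/2 ≈ -4.8003e+8)
(-17 + 46)*(-95) - a = (-17 + 46)*(-95) - 1*(-960056735/2) = 29*(-95) + 960056735/2 = -2755 + 960056735/2 = 960051225/2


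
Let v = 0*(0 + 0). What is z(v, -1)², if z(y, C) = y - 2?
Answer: 4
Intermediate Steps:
v = 0 (v = 0*0 = 0)
z(y, C) = -2 + y
z(v, -1)² = (-2 + 0)² = (-2)² = 4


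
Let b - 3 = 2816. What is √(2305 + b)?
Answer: 2*√1281 ≈ 71.582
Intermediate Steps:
b = 2819 (b = 3 + 2816 = 2819)
√(2305 + b) = √(2305 + 2819) = √5124 = 2*√1281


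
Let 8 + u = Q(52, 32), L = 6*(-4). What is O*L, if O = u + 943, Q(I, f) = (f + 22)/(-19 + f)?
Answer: -293016/13 ≈ -22540.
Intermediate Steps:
L = -24
Q(I, f) = (22 + f)/(-19 + f)
u = -50/13 (u = -8 + (22 + 32)/(-19 + 32) = -8 + 54/13 = -50/13 ≈ -3.8462)
O = 12209/13 (O = -50/13 + 943 = 12209/13 ≈ 939.15)
O*L = (12209/13)*(-24) = -293016/13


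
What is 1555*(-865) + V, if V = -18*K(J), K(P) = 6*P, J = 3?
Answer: -1345399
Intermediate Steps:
V = -324 (V = -108*3 = -18*18 = -324)
1555*(-865) + V = 1555*(-865) - 324 = -1345075 - 324 = -1345399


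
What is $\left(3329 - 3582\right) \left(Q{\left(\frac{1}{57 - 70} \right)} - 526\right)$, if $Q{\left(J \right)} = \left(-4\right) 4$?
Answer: $137126$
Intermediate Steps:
$Q{\left(J \right)} = -16$
$\left(3329 - 3582\right) \left(Q{\left(\frac{1}{57 - 70} \right)} - 526\right) = \left(3329 - 3582\right) \left(-16 - 526\right) = \left(-253\right) \left(-542\right) = 137126$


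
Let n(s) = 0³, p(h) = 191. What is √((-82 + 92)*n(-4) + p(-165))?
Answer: √191 ≈ 13.820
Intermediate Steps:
n(s) = 0
√((-82 + 92)*n(-4) + p(-165)) = √((-82 + 92)*0 + 191) = √(10*0 + 191) = √(0 + 191) = √191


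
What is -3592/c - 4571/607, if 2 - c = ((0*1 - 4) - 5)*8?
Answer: -1259299/22459 ≈ -56.071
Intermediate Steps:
c = 74 (c = 2 - ((0*1 - 4) - 5)*8 = 2 - ((0 - 4) - 5)*8 = 2 - (-4 - 5)*8 = 2 - (-9)*8 = 2 - 1*(-72) = 2 + 72 = 74)
-3592/c - 4571/607 = -3592/74 - 4571/607 = -3592*1/74 - 4571*1/607 = -1796/37 - 4571/607 = -1259299/22459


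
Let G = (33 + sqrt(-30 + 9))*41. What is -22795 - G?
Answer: -24148 - 41*I*sqrt(21) ≈ -24148.0 - 187.89*I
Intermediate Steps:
G = 1353 + 41*I*sqrt(21) (G = (33 + sqrt(-21))*41 = (33 + I*sqrt(21))*41 = 1353 + 41*I*sqrt(21) ≈ 1353.0 + 187.89*I)
-22795 - G = -22795 - (1353 + 41*I*sqrt(21)) = -22795 + (-1353 - 41*I*sqrt(21)) = -24148 - 41*I*sqrt(21)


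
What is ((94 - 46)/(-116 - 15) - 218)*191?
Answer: -5463746/131 ≈ -41708.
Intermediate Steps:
((94 - 46)/(-116 - 15) - 218)*191 = (48/(-131) - 218)*191 = (48*(-1/131) - 218)*191 = (-48/131 - 218)*191 = -28606/131*191 = -5463746/131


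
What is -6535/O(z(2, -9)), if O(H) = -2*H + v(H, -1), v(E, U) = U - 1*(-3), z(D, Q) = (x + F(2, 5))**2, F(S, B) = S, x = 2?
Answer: 1307/6 ≈ 217.83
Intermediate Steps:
z(D, Q) = 16 (z(D, Q) = (2 + 2)**2 = 4**2 = 16)
v(E, U) = 3 + U (v(E, U) = U + 3 = 3 + U)
O(H) = 2 - 2*H (O(H) = -2*H + (3 - 1) = -2*H + 2 = 2 - 2*H)
-6535/O(z(2, -9)) = -6535/(2 - 2*16) = -6535/(2 - 32) = -6535/(-30) = -6535*(-1/30) = 1307/6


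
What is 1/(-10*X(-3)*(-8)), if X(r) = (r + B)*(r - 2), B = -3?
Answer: 1/2400 ≈ 0.00041667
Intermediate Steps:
X(r) = (-3 + r)*(-2 + r) (X(r) = (r - 3)*(r - 2) = (-3 + r)*(-2 + r))
1/(-10*X(-3)*(-8)) = 1/(-10*(6 + (-3)**2 - 5*(-3))*(-8)) = 1/(-10*(6 + 9 + 15)*(-8)) = 1/(-10*30*(-8)) = 1/(-300*(-8)) = 1/2400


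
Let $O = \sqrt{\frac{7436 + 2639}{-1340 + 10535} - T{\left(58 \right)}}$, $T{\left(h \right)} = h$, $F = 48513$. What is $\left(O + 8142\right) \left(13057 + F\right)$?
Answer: $501302940 + \frac{61570 i \sqrt{192445833}}{1839} \approx 5.013 \cdot 10^{8} + 4.6445 \cdot 10^{5} i$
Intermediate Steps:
$O = \frac{i \sqrt{192445833}}{1839}$ ($O = \sqrt{\frac{7436 + 2639}{-1340 + 10535} - 58} = \sqrt{\frac{10075}{9195} - 58} = \sqrt{10075 \cdot \frac{1}{9195} - 58} = \sqrt{\frac{2015}{1839} - 58} = \sqrt{- \frac{104647}{1839}} = \frac{i \sqrt{192445833}}{1839} \approx 7.5435 i$)
$\left(O + 8142\right) \left(13057 + F\right) = \left(\frac{i \sqrt{192445833}}{1839} + 8142\right) \left(13057 + 48513\right) = \left(8142 + \frac{i \sqrt{192445833}}{1839}\right) 61570 = 501302940 + \frac{61570 i \sqrt{192445833}}{1839}$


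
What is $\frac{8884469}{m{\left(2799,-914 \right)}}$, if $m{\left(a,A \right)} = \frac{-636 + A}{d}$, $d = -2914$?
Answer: $\frac{417570043}{25} \approx 1.6703 \cdot 10^{7}$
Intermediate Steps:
$m{\left(a,A \right)} = \frac{318}{1457} - \frac{A}{2914}$ ($m{\left(a,A \right)} = \frac{-636 + A}{-2914} = \left(-636 + A\right) \left(- \frac{1}{2914}\right) = \frac{318}{1457} - \frac{A}{2914}$)
$\frac{8884469}{m{\left(2799,-914 \right)}} = \frac{8884469}{\frac{318}{1457} - - \frac{457}{1457}} = \frac{8884469}{\frac{318}{1457} + \frac{457}{1457}} = \frac{8884469}{\frac{25}{47}} = 8884469 \cdot \frac{47}{25} = \frac{417570043}{25}$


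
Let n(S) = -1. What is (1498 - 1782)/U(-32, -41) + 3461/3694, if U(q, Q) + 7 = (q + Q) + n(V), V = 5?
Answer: 1329437/299214 ≈ 4.4431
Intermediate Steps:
U(q, Q) = -8 + Q + q (U(q, Q) = -7 + ((q + Q) - 1) = -7 + ((Q + q) - 1) = -7 + (-1 + Q + q) = -8 + Q + q)
(1498 - 1782)/U(-32, -41) + 3461/3694 = (1498 - 1782)/(-8 - 41 - 32) + 3461/3694 = -284/(-81) + 3461*(1/3694) = -284*(-1/81) + 3461/3694 = 284/81 + 3461/3694 = 1329437/299214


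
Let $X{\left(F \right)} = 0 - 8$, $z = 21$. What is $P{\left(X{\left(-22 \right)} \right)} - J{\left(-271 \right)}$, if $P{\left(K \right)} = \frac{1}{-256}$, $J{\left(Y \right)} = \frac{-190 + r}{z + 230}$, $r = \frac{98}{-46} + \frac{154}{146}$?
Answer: $\frac{81707467}{107885824} \approx 0.75735$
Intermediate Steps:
$X{\left(F \right)} = -8$
$r = - \frac{1806}{1679}$ ($r = 98 \left(- \frac{1}{46}\right) + 154 \cdot \frac{1}{146} = - \frac{49}{23} + \frac{77}{73} = - \frac{1806}{1679} \approx -1.0756$)
$J{\left(Y \right)} = - \frac{320816}{421429}$ ($J{\left(Y \right)} = \frac{-190 - \frac{1806}{1679}}{21 + 230} = - \frac{320816}{1679 \cdot 251} = \left(- \frac{320816}{1679}\right) \frac{1}{251} = - \frac{320816}{421429}$)
$P{\left(K \right)} = - \frac{1}{256}$
$P{\left(X{\left(-22 \right)} \right)} - J{\left(-271 \right)} = - \frac{1}{256} - - \frac{320816}{421429} = - \frac{1}{256} + \frac{320816}{421429} = \frac{81707467}{107885824}$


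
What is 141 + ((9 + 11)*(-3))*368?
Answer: -21939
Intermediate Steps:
141 + ((9 + 11)*(-3))*368 = 141 + (20*(-3))*368 = 141 - 60*368 = 141 - 22080 = -21939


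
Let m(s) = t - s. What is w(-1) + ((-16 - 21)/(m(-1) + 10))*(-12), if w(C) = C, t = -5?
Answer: 73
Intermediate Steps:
m(s) = -5 - s
w(-1) + ((-16 - 21)/(m(-1) + 10))*(-12) = -1 + ((-16 - 21)/((-5 - 1*(-1)) + 10))*(-12) = -1 - 37/((-5 + 1) + 10)*(-12) = -1 - 37/(-4 + 10)*(-12) = -1 - 37/6*(-12) = -1 + 74 = 73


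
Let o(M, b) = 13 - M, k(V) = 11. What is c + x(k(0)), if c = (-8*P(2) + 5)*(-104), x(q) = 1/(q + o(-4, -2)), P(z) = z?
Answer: 32033/28 ≈ 1144.0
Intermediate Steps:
x(q) = 1/(17 + q) (x(q) = 1/(q + (13 - 1*(-4))) = 1/(q + (13 + 4)) = 1/(q + 17) = 1/(17 + q))
c = 1144 (c = (-8*2 + 5)*(-104) = (-16 + 5)*(-104) = -11*(-104) = 1144)
c + x(k(0)) = 1144 + 1/(17 + 11) = 1144 + 1/28 = 32033/28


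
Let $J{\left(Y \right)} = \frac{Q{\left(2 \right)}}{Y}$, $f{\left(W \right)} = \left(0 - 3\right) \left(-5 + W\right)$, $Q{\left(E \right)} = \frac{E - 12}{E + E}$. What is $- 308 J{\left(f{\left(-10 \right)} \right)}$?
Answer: $\frac{154}{9} \approx 17.111$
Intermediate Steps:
$Q{\left(E \right)} = \frac{-12 + E}{2 E}$
$f{\left(W \right)} = 15 - 3 W$ ($f{\left(W \right)} = - 3 \left(-5 + W\right) = 15 - 3 W$)
$J{\left(Y \right)} = - \frac{5}{2 Y}$ ($J{\left(Y \right)} = \frac{\frac{1}{2} \cdot \frac{1}{2} \left(-12 + 2\right)}{Y} = \frac{\frac{1}{2} \cdot \frac{1}{2} \left(-10\right)}{Y} = - \frac{5}{2 Y}$)
$- 308 J{\left(f{\left(-10 \right)} \right)} = - 308 \left(- \frac{5}{2 \left(15 - -30\right)}\right) = - 308 \left(- \frac{5}{2 \left(15 + 30\right)}\right) = - 308 \left(- \frac{5}{2 \cdot 45}\right) = - 308 \left(\left(- \frac{5}{2}\right) \frac{1}{45}\right) = \left(-308\right) \left(- \frac{1}{18}\right) = \frac{154}{9}$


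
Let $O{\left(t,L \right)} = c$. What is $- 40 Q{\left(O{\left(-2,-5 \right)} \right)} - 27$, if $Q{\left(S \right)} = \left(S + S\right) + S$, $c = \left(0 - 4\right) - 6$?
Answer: $1173$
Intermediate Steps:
$c = -10$ ($c = -4 - 6 = -10$)
$O{\left(t,L \right)} = -10$
$Q{\left(S \right)} = 3 S$ ($Q{\left(S \right)} = 2 S + S = 3 S$)
$- 40 Q{\left(O{\left(-2,-5 \right)} \right)} - 27 = - 40 \cdot 3 \left(-10\right) - 27 = \left(-40\right) \left(-30\right) - 27 = 1200 - 27 = 1173$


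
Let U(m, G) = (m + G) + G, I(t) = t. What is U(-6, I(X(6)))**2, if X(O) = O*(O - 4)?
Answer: 324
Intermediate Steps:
X(O) = O*(-4 + O)
U(m, G) = m + 2*G (U(m, G) = (G + m) + G = m + 2*G)
U(-6, I(X(6)))**2 = (-6 + 2*(6*(-4 + 6)))**2 = (-6 + 2*(6*2))**2 = (-6 + 2*12)**2 = (-6 + 24)**2 = 18**2 = 324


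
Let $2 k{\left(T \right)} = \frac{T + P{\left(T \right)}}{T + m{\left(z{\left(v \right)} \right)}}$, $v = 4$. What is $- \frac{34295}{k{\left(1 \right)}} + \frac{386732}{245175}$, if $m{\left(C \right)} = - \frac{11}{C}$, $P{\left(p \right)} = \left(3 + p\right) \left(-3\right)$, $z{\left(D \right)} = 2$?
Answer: $- \frac{75670235573}{2696925} \approx -28058.0$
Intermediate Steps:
$P{\left(p \right)} = -9 - 3 p$
$k{\left(T \right)} = \frac{-9 - 2 T}{2 \left(- \frac{11}{2} + T\right)}$ ($k{\left(T \right)} = \frac{\left(T - \left(9 + 3 T\right)\right) \frac{1}{T - \frac{11}{2}}}{2} = \frac{\left(-9 - 2 T\right) \frac{1}{T - \frac{11}{2}}}{2} = \frac{\left(-9 - 2 T\right) \frac{1}{- \frac{11}{2} + T}}{2} = \frac{\frac{1}{- \frac{11}{2} + T} \left(-9 - 2 T\right)}{2} = \frac{-9 - 2 T}{2 \left(- \frac{11}{2} + T\right)}$)
$- \frac{34295}{k{\left(1 \right)}} + \frac{386732}{245175} = - \frac{34295}{\frac{1}{-11 + 2 \cdot 1} \left(-9 - 2\right)} + \frac{386732}{245175} = - \frac{34295}{\frac{1}{-11 + 2} \left(-9 - 2\right)} + 386732 \cdot \frac{1}{245175} = - \frac{34295}{\frac{1}{-9} \left(-11\right)} + \frac{386732}{245175} = - \frac{34295}{\left(- \frac{1}{9}\right) \left(-11\right)} + \frac{386732}{245175} = - \frac{34295}{\frac{11}{9}} + \frac{386732}{245175} = \left(-34295\right) \frac{9}{11} + \frac{386732}{245175} = - \frac{308655}{11} + \frac{386732}{245175} = - \frac{75670235573}{2696925}$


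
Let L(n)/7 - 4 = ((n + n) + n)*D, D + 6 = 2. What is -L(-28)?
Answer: -2380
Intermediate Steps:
D = -4 (D = -6 + 2 = -4)
L(n) = 28 - 84*n (L(n) = 28 + 7*(((n + n) + n)*(-4)) = 28 + 7*((2*n + n)*(-4)) = 28 + 7*((3*n)*(-4)) = 28 + 7*(-12*n) = 28 - 84*n)
-L(-28) = -(28 - 84*(-28)) = -(28 + 2352) = -1*2380 = -2380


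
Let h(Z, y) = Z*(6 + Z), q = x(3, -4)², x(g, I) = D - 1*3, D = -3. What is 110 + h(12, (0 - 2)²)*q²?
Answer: 280046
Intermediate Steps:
x(g, I) = -6 (x(g, I) = -3 - 1*3 = -3 - 3 = -6)
q = 36 (q = (-6)² = 36)
110 + h(12, (0 - 2)²)*q² = 110 + (12*(6 + 12))*36² = 110 + (12*18)*1296 = 110 + 216*1296 = 110 + 279936 = 280046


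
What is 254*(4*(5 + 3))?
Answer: 8128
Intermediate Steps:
254*(4*(5 + 3)) = 254*(4*8) = 254*32 = 8128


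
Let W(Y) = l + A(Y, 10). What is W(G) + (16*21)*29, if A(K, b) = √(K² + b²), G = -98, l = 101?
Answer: 9845 + 2*√2426 ≈ 9943.5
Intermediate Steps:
W(Y) = 101 + √(100 + Y²) (W(Y) = 101 + √(Y² + 10²) = 101 + √(Y² + 100) = 101 + √(100 + Y²))
W(G) + (16*21)*29 = (101 + √(100 + (-98)²)) + (16*21)*29 = (101 + √(100 + 9604)) + 336*29 = (101 + √9704) + 9744 = (101 + 2*√2426) + 9744 = 9845 + 2*√2426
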